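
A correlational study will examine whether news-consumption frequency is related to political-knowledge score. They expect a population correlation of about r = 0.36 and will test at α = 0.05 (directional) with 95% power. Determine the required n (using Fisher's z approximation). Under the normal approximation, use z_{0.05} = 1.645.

n = 80

Fisher's z: C = ½·ln((1+r)/(1−r)) = ½·ln(2.1250) = 0.3769.
n = ((z_{α} + z_β)/C)² + 3.
(1.645 + 1.645) / 0.3769 = 3.290 / 0.3769 = 8.729.
n = 8.729² + 3 = 76.20 + 3 = 79.2.
Round up.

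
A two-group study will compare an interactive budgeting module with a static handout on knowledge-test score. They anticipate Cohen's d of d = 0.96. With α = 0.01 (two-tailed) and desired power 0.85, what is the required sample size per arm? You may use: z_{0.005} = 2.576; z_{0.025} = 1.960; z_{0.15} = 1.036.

n = 29 per group

For two independent groups with equal n: n = 2·((z_{α/2} + z_β) / d)².
z_{α/2} + z_β = 2.576 + 1.036 = 3.612.
n = 2 × (3.612 / 0.96)² = 2 × 3.763² = 2 × 14.16 = 28.3.
Round up to the next whole participant.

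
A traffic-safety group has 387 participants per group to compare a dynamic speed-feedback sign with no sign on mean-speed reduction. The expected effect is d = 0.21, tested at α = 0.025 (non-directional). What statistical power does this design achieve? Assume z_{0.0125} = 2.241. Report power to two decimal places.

power ≈ 0.75

For two equal groups, power = Φ(d·√(n/2) − z_{α/2}).
d·√(n/2) = 0.21 × √(387/2) = 0.21 × 13.910 = 2.921.
z_β = 2.921 − 2.241 = 0.680.
Power = Φ(0.680) = 0.752.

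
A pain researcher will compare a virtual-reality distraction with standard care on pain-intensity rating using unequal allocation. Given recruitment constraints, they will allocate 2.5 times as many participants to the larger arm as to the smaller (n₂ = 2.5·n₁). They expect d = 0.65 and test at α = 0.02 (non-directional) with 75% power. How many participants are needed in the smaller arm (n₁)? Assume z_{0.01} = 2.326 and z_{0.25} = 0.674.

With allocation ratio k = n₂/n₁ = 2.5, Var(x̄₁−x̄₂) = σ²(1/n₁ + 1/(k·n₁)) = σ²·(k+1)/(k·n₁).
So n₁ = (1 + 1/k)·((z_{α/2} + z_β)/d)² = 1.400 × (3.000/0.65)².
n₁ = 1.400 × 21.30 = 29.8.
Round up: n₁ = 30, giving n₂ = 2.5 × 30 = 75.

n₁ = 30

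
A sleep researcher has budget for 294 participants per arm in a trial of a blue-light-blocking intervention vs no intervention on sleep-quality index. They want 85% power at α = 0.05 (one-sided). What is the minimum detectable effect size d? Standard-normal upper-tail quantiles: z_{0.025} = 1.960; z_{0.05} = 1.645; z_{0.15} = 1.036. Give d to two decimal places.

For two independent groups of n = 294 each: d_min = (z_{α} + z_β)·√(2/n).
z-sum = 1.645 + 1.036 = 2.681.
d_min = 2.681 × √(2/294) = 2.681 × 0.0825 = 0.221.

d_min ≈ 0.22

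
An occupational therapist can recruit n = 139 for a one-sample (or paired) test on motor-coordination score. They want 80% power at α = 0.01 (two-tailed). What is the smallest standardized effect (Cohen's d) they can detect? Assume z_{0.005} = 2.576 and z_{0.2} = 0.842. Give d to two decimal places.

d_min ≈ 0.29

For a single sample (or paired design) of n = 139: d_min = (z_{α/2} + z_β)/√n.
z-sum = 2.576 + 0.842 = 3.418.
d_min = 3.418 / √139 = 3.418 / 11.790 = 0.290.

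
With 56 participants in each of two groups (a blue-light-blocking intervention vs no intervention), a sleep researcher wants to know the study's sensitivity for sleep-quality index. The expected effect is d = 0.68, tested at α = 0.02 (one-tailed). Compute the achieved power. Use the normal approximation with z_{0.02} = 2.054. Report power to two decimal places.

For two equal groups, power = Φ(d·√(n/2) − z_{α}).
d·√(n/2) = 0.68 × √(56/2) = 0.68 × 5.292 = 3.598.
z_β = 3.598 − 2.054 = 1.544.
Power = Φ(1.544) = 0.939.

power ≈ 0.94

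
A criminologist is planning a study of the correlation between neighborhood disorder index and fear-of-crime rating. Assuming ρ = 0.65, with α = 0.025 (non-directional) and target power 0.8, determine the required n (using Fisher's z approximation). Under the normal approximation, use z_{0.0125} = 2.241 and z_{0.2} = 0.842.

n = 19

Fisher's z: C = ½·ln((1+r)/(1−r)) = ½·ln(4.7143) = 0.7753.
n = ((z_{α/2} + z_β)/C)² + 3.
(2.241 + 0.842) / 0.7753 = 3.083 / 0.7753 = 3.977.
n = 3.977² + 3 = 15.81 + 3 = 18.8.
Round up.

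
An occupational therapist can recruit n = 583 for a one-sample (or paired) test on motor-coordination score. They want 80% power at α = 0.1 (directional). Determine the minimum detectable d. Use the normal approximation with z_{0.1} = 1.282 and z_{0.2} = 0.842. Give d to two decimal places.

d_min ≈ 0.09

For a single sample (or paired design) of n = 583: d_min = (z_{α} + z_β)/√n.
z-sum = 1.282 + 0.842 = 2.124.
d_min = 2.124 / √583 = 2.124 / 24.145 = 0.088.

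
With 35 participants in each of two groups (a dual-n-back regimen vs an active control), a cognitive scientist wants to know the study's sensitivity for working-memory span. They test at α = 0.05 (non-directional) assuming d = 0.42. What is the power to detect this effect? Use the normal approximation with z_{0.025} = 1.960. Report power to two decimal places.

power ≈ 0.42

For two equal groups, power = Φ(d·√(n/2) − z_{α/2}).
d·√(n/2) = 0.42 × √(35/2) = 0.42 × 4.183 = 1.757.
z_β = 1.757 − 1.960 = -0.203.
Power = Φ(-0.203) = 0.420.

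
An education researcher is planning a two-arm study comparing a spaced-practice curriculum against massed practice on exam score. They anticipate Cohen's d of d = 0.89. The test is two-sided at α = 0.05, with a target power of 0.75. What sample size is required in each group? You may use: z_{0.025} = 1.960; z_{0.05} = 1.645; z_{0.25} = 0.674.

For two independent groups with equal n: n = 2·((z_{α/2} + z_β) / d)².
z_{α/2} + z_β = 1.960 + 0.674 = 2.634.
n = 2 × (2.634 / 0.89)² = 2 × 2.960² = 2 × 8.76 = 17.5.
Round up to the next whole participant.

n = 18 per group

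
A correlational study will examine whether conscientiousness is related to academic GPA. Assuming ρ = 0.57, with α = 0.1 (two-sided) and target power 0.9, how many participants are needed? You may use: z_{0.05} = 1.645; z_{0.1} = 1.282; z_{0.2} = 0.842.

Fisher's z: C = ½·ln((1+r)/(1−r)) = ½·ln(3.6512) = 0.6475.
n = ((z_{α/2} + z_β)/C)² + 3.
(1.645 + 1.282) / 0.6475 = 2.927 / 0.6475 = 4.520.
n = 4.520² + 3 = 20.43 + 3 = 23.4.
Round up.

n = 24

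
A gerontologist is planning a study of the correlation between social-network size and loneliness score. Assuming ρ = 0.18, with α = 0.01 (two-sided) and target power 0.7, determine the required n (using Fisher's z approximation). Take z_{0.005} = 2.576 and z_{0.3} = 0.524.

n = 294

Fisher's z: C = ½·ln((1+r)/(1−r)) = ½·ln(1.4390) = 0.1820.
n = ((z_{α/2} + z_β)/C)² + 3.
(2.576 + 0.524) / 0.1820 = 3.100 / 0.1820 = 17.033.
n = 17.033² + 3 = 290.12 + 3 = 293.1.
Round up.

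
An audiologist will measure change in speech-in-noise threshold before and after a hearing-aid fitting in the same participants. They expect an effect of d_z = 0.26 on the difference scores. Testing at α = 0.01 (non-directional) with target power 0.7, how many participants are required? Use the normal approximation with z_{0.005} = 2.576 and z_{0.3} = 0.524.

n = 143 pairs

For a paired (one-sample on differences) test: n = ((z_{α/2} + z_β) / d)².
z_{α/2} + z_β = 2.576 + 0.524 = 3.100.
n = (3.100 / 0.26)² = 11.923² = 142.16.
Round up.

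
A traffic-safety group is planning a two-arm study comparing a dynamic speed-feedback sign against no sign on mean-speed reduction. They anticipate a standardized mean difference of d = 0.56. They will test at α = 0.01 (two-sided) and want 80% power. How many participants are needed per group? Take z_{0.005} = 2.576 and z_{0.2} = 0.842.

n = 75 per group

For two independent groups with equal n: n = 2·((z_{α/2} + z_β) / d)².
z_{α/2} + z_β = 2.576 + 0.842 = 3.418.
n = 2 × (3.418 / 0.56)² = 2 × 6.104² = 2 × 37.25 = 74.5.
Round up to the next whole participant.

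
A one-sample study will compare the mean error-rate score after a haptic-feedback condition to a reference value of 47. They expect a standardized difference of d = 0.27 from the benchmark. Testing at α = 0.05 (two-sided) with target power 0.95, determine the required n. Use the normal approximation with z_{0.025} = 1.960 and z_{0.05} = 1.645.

For a one-sample test: n = ((z_{α/2} + z_β) / d)².
z_{α/2} + z_β = 1.960 + 1.645 = 3.605.
n = (3.605 / 0.27)² = 13.352² = 178.27.
Round up.

n = 179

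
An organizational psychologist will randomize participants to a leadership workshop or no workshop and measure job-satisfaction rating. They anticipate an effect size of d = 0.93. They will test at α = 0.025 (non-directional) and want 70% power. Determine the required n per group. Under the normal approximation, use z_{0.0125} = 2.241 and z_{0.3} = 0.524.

n = 18 per group

For two independent groups with equal n: n = 2·((z_{α/2} + z_β) / d)².
z_{α/2} + z_β = 2.241 + 0.524 = 2.765.
n = 2 × (2.765 / 0.93)² = 2 × 2.973² = 2 × 8.84 = 17.7.
Round up to the next whole participant.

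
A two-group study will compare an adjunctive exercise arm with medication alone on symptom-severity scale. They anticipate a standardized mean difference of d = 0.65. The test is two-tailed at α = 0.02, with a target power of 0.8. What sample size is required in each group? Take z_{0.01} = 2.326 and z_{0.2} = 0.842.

For two independent groups with equal n: n = 2·((z_{α/2} + z_β) / d)².
z_{α/2} + z_β = 2.326 + 0.842 = 3.168.
n = 2 × (3.168 / 0.65)² = 2 × 4.874² = 2 × 23.75 = 47.5.
Round up to the next whole participant.

n = 48 per group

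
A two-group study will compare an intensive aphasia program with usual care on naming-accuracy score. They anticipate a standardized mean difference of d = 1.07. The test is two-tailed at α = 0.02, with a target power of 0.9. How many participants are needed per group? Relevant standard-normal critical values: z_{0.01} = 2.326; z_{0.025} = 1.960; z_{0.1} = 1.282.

n = 23 per group

For two independent groups with equal n: n = 2·((z_{α/2} + z_β) / d)².
z_{α/2} + z_β = 2.326 + 1.282 = 3.608.
n = 2 × (3.608 / 1.07)² = 2 × 3.372² = 2 × 11.37 = 22.7.
Round up to the next whole participant.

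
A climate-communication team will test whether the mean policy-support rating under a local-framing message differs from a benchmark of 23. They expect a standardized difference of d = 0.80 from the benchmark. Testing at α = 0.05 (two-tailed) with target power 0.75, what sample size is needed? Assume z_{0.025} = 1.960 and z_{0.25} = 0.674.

For a one-sample test: n = ((z_{α/2} + z_β) / d)².
z_{α/2} + z_β = 1.960 + 0.674 = 2.634.
n = (2.634 / 0.80)² = 3.292² = 10.84.
Round up.

n = 11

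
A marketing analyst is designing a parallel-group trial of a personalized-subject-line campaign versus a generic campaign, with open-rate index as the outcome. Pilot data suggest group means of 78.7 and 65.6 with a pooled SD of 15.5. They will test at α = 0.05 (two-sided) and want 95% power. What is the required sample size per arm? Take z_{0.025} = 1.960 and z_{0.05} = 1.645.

n = 37 per group

Cohen's d = |M₁ − M₂| / SD_pooled = |78.7 − 65.6| / 15.5 = 13.1 / 15.5 = 0.845.
For two independent groups with equal n: n = 2·((z_{α/2} + z_β) / d)².
z_{α/2} + z_β = 1.960 + 1.645 = 3.605.
n = 2 × (3.605 / 0.845)² = 2 × 4.266² = 2 × 18.20 = 36.4.
Round up to the next whole participant.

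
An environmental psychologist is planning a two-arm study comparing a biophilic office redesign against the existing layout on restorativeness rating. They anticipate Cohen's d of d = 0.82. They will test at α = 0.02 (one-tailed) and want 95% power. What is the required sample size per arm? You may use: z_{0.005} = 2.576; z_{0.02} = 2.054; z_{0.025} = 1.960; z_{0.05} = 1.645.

For two independent groups with equal n: n = 2·((z_{α} + z_β) / d)².
z_{α} + z_β = 2.054 + 1.645 = 3.699.
n = 2 × (3.699 / 0.82)² = 2 × 4.511² = 2 × 20.35 = 40.7.
Round up to the next whole participant.

n = 41 per group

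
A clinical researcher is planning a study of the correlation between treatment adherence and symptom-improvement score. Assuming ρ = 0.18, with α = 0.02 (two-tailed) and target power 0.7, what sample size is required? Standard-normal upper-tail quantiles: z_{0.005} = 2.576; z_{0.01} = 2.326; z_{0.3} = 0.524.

n = 249

Fisher's z: C = ½·ln((1+r)/(1−r)) = ½·ln(1.4390) = 0.1820.
n = ((z_{α/2} + z_β)/C)² + 3.
(2.326 + 0.524) / 0.1820 = 2.850 / 0.1820 = 15.659.
n = 15.659² + 3 = 245.21 + 3 = 248.2.
Round up.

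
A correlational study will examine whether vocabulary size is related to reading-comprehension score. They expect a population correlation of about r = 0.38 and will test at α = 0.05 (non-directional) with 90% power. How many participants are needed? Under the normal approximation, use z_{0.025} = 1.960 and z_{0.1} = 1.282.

n = 69

Fisher's z: C = ½·ln((1+r)/(1−r)) = ½·ln(2.2258) = 0.4001.
n = ((z_{α/2} + z_β)/C)² + 3.
(1.960 + 1.282) / 0.4001 = 3.242 / 0.4001 = 8.103.
n = 8.103² + 3 = 65.66 + 3 = 68.7.
Round up.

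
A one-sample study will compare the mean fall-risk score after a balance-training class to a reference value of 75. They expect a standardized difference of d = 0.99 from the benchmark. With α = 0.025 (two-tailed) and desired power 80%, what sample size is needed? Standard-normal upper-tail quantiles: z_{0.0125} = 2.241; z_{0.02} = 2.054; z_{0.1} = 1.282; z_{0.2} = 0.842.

For a one-sample test: n = ((z_{α/2} + z_β) / d)².
z_{α/2} + z_β = 2.241 + 0.842 = 3.083.
n = (3.083 / 0.99)² = 3.114² = 9.70.
Round up.

n = 10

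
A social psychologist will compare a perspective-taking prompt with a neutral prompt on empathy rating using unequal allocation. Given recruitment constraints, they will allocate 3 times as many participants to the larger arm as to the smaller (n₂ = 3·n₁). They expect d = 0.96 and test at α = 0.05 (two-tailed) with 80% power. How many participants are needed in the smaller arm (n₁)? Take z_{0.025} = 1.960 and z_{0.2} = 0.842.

With allocation ratio k = n₂/n₁ = 3, Var(x̄₁−x̄₂) = σ²(1/n₁ + 1/(k·n₁)) = σ²·(k+1)/(k·n₁).
So n₁ = (1 + 1/k)·((z_{α/2} + z_β)/d)² = 1.333 × (2.802/0.96)².
n₁ = 1.333 × 8.52 = 11.4.
Round up: n₁ = 12, giving n₂ = 3 × 12 = 36.

n₁ = 12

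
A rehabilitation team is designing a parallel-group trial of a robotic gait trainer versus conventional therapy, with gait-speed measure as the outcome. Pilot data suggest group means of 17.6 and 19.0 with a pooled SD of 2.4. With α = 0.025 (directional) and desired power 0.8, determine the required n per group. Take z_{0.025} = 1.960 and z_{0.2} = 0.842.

n = 47 per group

Cohen's d = |M₁ − M₂| / SD_pooled = |17.6 − 19.0| / 2.4 = 1.4 / 2.4 = 0.583.
For two independent groups with equal n: n = 2·((z_{α} + z_β) / d)².
z_{α} + z_β = 1.960 + 0.842 = 2.802.
n = 2 × (2.802 / 0.583)² = 2 × 4.806² = 2 × 23.10 = 46.2.
Round up to the next whole participant.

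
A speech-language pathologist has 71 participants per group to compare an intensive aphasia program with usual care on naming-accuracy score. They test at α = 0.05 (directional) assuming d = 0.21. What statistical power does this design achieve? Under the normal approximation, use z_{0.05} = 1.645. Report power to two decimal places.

For two equal groups, power = Φ(d·√(n/2) − z_{α}).
d·√(n/2) = 0.21 × √(71/2) = 0.21 × 5.958 = 1.251.
z_β = 1.251 − 1.645 = -0.394.
Power = Φ(-0.394) = 0.347.

power ≈ 0.35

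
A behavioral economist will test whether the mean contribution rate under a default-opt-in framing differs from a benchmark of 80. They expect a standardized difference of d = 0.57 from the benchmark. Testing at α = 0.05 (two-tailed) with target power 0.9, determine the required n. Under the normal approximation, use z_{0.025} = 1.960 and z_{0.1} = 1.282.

For a one-sample test: n = ((z_{α/2} + z_β) / d)².
z_{α/2} + z_β = 1.960 + 1.282 = 3.242.
n = (3.242 / 0.57)² = 5.688² = 32.35.
Round up.

n = 33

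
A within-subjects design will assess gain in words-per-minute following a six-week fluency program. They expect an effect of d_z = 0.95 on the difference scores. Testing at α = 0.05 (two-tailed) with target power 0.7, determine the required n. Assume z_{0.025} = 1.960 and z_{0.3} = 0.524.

n = 7 pairs

For a paired (one-sample on differences) test: n = ((z_{α/2} + z_β) / d)².
z_{α/2} + z_β = 1.960 + 0.524 = 2.484.
n = (2.484 / 0.95)² = 2.615² = 6.84.
Round up.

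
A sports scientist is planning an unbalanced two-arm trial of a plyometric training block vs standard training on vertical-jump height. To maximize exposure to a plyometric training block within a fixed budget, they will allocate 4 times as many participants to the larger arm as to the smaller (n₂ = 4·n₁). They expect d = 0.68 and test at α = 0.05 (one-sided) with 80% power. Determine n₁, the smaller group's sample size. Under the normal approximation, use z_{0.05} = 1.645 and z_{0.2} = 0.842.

With allocation ratio k = n₂/n₁ = 4, Var(x̄₁−x̄₂) = σ²(1/n₁ + 1/(k·n₁)) = σ²·(k+1)/(k·n₁).
So n₁ = (1 + 1/k)·((z_{α} + z_β)/d)² = 1.250 × (2.487/0.68)².
n₁ = 1.250 × 13.38 = 16.7.
Round up: n₁ = 17, giving n₂ = 4 × 17 = 68.

n₁ = 17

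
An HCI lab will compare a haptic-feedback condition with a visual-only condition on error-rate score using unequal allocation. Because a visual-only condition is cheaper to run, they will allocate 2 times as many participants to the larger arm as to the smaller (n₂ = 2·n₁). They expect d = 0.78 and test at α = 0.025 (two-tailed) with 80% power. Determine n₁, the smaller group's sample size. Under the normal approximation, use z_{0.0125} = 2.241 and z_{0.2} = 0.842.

With allocation ratio k = n₂/n₁ = 2, Var(x̄₁−x̄₂) = σ²(1/n₁ + 1/(k·n₁)) = σ²·(k+1)/(k·n₁).
So n₁ = (1 + 1/k)·((z_{α/2} + z_β)/d)² = 1.500 × (3.083/0.78)².
n₁ = 1.500 × 15.62 = 23.4.
Round up: n₁ = 24, giving n₂ = 2 × 24 = 48.

n₁ = 24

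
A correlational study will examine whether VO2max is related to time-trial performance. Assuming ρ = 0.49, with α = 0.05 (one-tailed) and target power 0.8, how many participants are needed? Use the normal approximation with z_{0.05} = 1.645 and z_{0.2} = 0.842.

Fisher's z: C = ½·ln((1+r)/(1−r)) = ½·ln(2.9216) = 0.5361.
n = ((z_{α} + z_β)/C)² + 3.
(1.645 + 0.842) / 0.5361 = 2.487 / 0.5361 = 4.639.
n = 4.639² + 3 = 21.52 + 3 = 24.5.
Round up.

n = 25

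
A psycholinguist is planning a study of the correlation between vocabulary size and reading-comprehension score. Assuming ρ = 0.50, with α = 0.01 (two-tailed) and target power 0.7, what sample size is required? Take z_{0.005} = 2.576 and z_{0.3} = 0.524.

n = 35

Fisher's z: C = ½·ln((1+r)/(1−r)) = ½·ln(3.0000) = 0.5493.
n = ((z_{α/2} + z_β)/C)² + 3.
(2.576 + 0.524) / 0.5493 = 3.100 / 0.5493 = 5.644.
n = 5.644² + 3 = 31.85 + 3 = 34.8.
Round up.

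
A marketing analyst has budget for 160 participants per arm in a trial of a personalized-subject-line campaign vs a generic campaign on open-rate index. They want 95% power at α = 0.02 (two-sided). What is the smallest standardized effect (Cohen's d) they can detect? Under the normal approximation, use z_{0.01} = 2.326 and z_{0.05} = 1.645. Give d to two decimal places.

d_min ≈ 0.44

For two independent groups of n = 160 each: d_min = (z_{α/2} + z_β)·√(2/n).
z-sum = 2.326 + 1.645 = 3.971.
d_min = 3.971 × √(2/160) = 3.971 × 0.1118 = 0.444.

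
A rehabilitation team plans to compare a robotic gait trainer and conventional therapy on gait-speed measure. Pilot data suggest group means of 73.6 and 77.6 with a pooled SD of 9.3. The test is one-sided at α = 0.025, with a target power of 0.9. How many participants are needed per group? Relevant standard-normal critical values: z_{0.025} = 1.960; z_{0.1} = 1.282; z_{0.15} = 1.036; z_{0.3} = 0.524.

Cohen's d = |M₁ − M₂| / SD_pooled = |73.6 − 77.6| / 9.3 = 4.0 / 9.3 = 0.430.
For two independent groups with equal n: n = 2·((z_{α} + z_β) / d)².
z_{α} + z_β = 1.960 + 1.282 = 3.242.
n = 2 × (3.242 / 0.430)² = 2 × 7.540² = 2 × 56.84 = 113.7.
Round up to the next whole participant.

n = 114 per group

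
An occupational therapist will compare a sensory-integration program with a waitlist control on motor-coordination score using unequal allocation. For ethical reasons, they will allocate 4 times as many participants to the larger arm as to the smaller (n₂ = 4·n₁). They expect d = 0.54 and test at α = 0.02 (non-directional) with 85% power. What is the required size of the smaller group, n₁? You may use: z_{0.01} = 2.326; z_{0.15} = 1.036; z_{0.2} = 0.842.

With allocation ratio k = n₂/n₁ = 4, Var(x̄₁−x̄₂) = σ²(1/n₁ + 1/(k·n₁)) = σ²·(k+1)/(k·n₁).
So n₁ = (1 + 1/k)·((z_{α/2} + z_β)/d)² = 1.250 × (3.362/0.54)².
n₁ = 1.250 × 38.76 = 48.5.
Round up: n₁ = 49, giving n₂ = 4 × 49 = 196.

n₁ = 49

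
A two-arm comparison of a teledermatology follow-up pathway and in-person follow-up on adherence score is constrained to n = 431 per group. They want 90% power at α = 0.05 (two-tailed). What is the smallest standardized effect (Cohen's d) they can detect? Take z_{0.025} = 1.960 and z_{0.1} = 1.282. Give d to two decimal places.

For two independent groups of n = 431 each: d_min = (z_{α/2} + z_β)·√(2/n).
z-sum = 1.960 + 1.282 = 3.242.
d_min = 3.242 × √(2/431) = 3.242 × 0.0681 = 0.221.

d_min ≈ 0.22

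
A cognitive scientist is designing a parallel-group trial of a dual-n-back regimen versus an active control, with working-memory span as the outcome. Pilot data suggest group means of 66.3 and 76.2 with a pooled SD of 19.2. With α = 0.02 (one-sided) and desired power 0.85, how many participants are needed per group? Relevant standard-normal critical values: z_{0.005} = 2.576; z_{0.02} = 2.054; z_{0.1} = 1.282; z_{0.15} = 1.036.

Cohen's d = |M₁ − M₂| / SD_pooled = |66.3 − 76.2| / 19.2 = 9.9 / 19.2 = 0.516.
For two independent groups with equal n: n = 2·((z_{α} + z_β) / d)².
z_{α} + z_β = 2.054 + 1.036 = 3.090.
n = 2 × (3.090 / 0.516)² = 2 × 5.988² = 2 × 35.86 = 71.7.
Round up to the next whole participant.

n = 72 per group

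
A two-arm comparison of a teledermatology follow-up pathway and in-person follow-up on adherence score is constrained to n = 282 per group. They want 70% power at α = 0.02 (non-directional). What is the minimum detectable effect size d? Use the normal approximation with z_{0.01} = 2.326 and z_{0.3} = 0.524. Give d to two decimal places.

d_min ≈ 0.24

For two independent groups of n = 282 each: d_min = (z_{α/2} + z_β)·√(2/n).
z-sum = 2.326 + 0.524 = 2.850.
d_min = 2.850 × √(2/282) = 2.850 × 0.0842 = 0.240.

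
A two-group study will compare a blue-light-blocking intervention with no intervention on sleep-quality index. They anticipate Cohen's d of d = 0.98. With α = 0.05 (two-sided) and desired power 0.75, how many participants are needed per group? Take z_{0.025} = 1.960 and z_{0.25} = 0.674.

n = 15 per group

For two independent groups with equal n: n = 2·((z_{α/2} + z_β) / d)².
z_{α/2} + z_β = 1.960 + 0.674 = 2.634.
n = 2 × (2.634 / 0.98)² = 2 × 2.688² = 2 × 7.22 = 14.4.
Round up to the next whole participant.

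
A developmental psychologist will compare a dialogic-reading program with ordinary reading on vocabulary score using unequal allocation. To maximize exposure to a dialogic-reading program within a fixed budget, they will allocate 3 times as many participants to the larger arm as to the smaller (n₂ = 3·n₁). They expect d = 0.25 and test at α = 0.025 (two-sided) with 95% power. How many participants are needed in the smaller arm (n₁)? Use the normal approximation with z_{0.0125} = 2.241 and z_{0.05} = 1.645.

With allocation ratio k = n₂/n₁ = 3, Var(x̄₁−x̄₂) = σ²(1/n₁ + 1/(k·n₁)) = σ²·(k+1)/(k·n₁).
So n₁ = (1 + 1/k)·((z_{α/2} + z_β)/d)² = 1.333 × (3.886/0.25)².
n₁ = 1.333 × 241.62 = 322.2.
Round up: n₁ = 323, giving n₂ = 3 × 323 = 969.

n₁ = 323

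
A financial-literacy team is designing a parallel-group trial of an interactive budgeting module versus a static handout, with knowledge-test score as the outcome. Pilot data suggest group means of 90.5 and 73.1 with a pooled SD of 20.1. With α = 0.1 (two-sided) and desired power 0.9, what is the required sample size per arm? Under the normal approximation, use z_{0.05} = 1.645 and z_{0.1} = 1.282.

Cohen's d = |M₁ − M₂| / SD_pooled = |90.5 − 73.1| / 20.1 = 17.4 / 20.1 = 0.866.
For two independent groups with equal n: n = 2·((z_{α/2} + z_β) / d)².
z_{α/2} + z_β = 1.645 + 1.282 = 2.927.
n = 2 × (2.927 / 0.866)² = 2 × 3.380² = 2 × 11.42 = 22.8.
Round up to the next whole participant.

n = 23 per group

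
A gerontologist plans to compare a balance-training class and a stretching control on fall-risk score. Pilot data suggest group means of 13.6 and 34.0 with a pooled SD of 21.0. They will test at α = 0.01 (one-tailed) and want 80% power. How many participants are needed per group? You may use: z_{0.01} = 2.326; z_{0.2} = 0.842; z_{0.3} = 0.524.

Cohen's d = |M₁ − M₂| / SD_pooled = |13.6 − 34.0| / 21.0 = 20.4 / 21.0 = 0.971.
For two independent groups with equal n: n = 2·((z_{α} + z_β) / d)².
z_{α} + z_β = 2.326 + 0.842 = 3.168.
n = 2 × (3.168 / 0.971)² = 2 × 3.263² = 2 × 10.64 = 21.3.
Round up to the next whole participant.

n = 22 per group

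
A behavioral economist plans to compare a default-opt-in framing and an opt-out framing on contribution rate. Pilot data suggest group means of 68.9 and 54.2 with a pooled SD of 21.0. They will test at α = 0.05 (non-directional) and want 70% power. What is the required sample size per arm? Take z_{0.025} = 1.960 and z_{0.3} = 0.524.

Cohen's d = |M₁ − M₂| / SD_pooled = |68.9 − 54.2| / 21.0 = 14.7 / 21.0 = 0.700.
For two independent groups with equal n: n = 2·((z_{α/2} + z_β) / d)².
z_{α/2} + z_β = 1.960 + 0.524 = 2.484.
n = 2 × (2.484 / 0.700)² = 2 × 3.549² = 2 × 12.59 = 25.2.
Round up to the next whole participant.

n = 26 per group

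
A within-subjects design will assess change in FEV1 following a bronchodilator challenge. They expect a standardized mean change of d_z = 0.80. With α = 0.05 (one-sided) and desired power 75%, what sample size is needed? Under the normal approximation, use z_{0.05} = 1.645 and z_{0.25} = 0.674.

For a paired (one-sample on differences) test: n = ((z_{α} + z_β) / d)².
z_{α} + z_β = 1.645 + 0.674 = 2.319.
n = (2.319 / 0.80)² = 2.899² = 8.40.
Round up.

n = 9 pairs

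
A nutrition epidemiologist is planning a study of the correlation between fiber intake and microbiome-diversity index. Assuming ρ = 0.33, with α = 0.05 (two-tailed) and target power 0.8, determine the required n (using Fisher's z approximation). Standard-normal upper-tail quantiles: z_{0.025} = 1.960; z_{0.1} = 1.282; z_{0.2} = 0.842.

Fisher's z: C = ½·ln((1+r)/(1−r)) = ½·ln(1.9851) = 0.3428.
n = ((z_{α/2} + z_β)/C)² + 3.
(1.960 + 0.842) / 0.3428 = 2.802 / 0.3428 = 8.174.
n = 8.174² + 3 = 66.81 + 3 = 69.8.
Round up.

n = 70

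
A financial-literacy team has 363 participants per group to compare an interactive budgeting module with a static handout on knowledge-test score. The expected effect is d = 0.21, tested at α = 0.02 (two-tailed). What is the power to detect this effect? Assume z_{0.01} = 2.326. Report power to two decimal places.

power ≈ 0.69

For two equal groups, power = Φ(d·√(n/2) − z_{α/2}).
d·√(n/2) = 0.21 × √(363/2) = 0.21 × 13.472 = 2.829.
z_β = 2.829 − 2.326 = 0.503.
Power = Φ(0.503) = 0.693.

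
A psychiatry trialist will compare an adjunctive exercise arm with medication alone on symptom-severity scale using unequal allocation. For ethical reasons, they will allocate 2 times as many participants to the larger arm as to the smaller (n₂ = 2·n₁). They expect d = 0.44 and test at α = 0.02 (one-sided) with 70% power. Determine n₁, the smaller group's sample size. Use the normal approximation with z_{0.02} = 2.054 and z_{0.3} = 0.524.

With allocation ratio k = n₂/n₁ = 2, Var(x̄₁−x̄₂) = σ²(1/n₁ + 1/(k·n₁)) = σ²·(k+1)/(k·n₁).
So n₁ = (1 + 1/k)·((z_{α} + z_β)/d)² = 1.500 × (2.578/0.44)².
n₁ = 1.500 × 34.33 = 51.5.
Round up: n₁ = 52, giving n₂ = 2 × 52 = 104.

n₁ = 52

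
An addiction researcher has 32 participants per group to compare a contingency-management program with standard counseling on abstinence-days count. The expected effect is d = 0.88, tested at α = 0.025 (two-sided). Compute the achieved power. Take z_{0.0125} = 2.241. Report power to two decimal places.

power ≈ 0.90

For two equal groups, power = Φ(d·√(n/2) − z_{α/2}).
d·√(n/2) = 0.88 × √(32/2) = 0.88 × 4.000 = 3.520.
z_β = 3.520 − 2.241 = 1.279.
Power = Φ(1.279) = 0.900.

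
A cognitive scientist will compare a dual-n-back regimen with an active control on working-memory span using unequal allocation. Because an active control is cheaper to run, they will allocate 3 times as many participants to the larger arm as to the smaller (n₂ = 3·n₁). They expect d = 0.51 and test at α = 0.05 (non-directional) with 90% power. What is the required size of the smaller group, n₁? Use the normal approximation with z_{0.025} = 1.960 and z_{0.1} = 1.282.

With allocation ratio k = n₂/n₁ = 3, Var(x̄₁−x̄₂) = σ²(1/n₁ + 1/(k·n₁)) = σ²·(k+1)/(k·n₁).
So n₁ = (1 + 1/k)·((z_{α/2} + z_β)/d)² = 1.333 × (3.242/0.51)².
n₁ = 1.333 × 40.41 = 53.9.
Round up: n₁ = 54, giving n₂ = 3 × 54 = 162.

n₁ = 54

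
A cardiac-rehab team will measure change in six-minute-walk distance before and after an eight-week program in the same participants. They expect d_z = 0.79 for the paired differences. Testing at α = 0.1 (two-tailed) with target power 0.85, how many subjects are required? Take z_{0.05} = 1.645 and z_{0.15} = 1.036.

For a paired (one-sample on differences) test: n = ((z_{α/2} + z_β) / d)².
z_{α/2} + z_β = 1.645 + 1.036 = 2.681.
n = (2.681 / 0.79)² = 3.394² = 11.52.
Round up.

n = 12 pairs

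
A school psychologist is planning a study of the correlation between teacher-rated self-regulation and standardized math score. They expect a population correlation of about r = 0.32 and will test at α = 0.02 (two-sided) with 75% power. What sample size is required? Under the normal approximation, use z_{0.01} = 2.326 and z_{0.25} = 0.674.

n = 85

Fisher's z: C = ½·ln((1+r)/(1−r)) = ½·ln(1.9412) = 0.3316.
n = ((z_{α/2} + z_β)/C)² + 3.
(2.326 + 0.674) / 0.3316 = 3.000 / 0.3316 = 9.047.
n = 9.047² + 3 = 81.85 + 3 = 84.8.
Round up.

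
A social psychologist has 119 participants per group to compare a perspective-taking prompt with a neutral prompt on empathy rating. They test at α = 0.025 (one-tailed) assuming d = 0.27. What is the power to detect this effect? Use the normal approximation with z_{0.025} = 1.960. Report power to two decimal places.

For two equal groups, power = Φ(d·√(n/2) − z_{α}).
d·√(n/2) = 0.27 × √(119/2) = 0.27 × 7.714 = 2.083.
z_β = 2.083 − 1.960 = 0.123.
Power = Φ(0.123) = 0.549.

power ≈ 0.55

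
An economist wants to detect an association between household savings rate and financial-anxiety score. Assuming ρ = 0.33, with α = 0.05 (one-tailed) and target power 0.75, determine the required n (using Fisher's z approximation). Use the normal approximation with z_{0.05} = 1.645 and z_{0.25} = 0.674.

n = 49

Fisher's z: C = ½·ln((1+r)/(1−r)) = ½·ln(1.9851) = 0.3428.
n = ((z_{α} + z_β)/C)² + 3.
(1.645 + 0.674) / 0.3428 = 2.319 / 0.3428 = 6.765.
n = 6.765² + 3 = 45.76 + 3 = 48.8.
Round up.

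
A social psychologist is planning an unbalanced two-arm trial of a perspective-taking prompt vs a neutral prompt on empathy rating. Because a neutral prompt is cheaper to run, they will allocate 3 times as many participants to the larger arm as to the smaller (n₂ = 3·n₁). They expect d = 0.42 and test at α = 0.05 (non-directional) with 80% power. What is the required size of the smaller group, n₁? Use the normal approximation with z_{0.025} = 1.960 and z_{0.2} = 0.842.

With allocation ratio k = n₂/n₁ = 3, Var(x̄₁−x̄₂) = σ²(1/n₁ + 1/(k·n₁)) = σ²·(k+1)/(k·n₁).
So n₁ = (1 + 1/k)·((z_{α/2} + z_β)/d)² = 1.333 × (2.802/0.42)².
n₁ = 1.333 × 44.51 = 59.3.
Round up: n₁ = 60, giving n₂ = 3 × 60 = 180.

n₁ = 60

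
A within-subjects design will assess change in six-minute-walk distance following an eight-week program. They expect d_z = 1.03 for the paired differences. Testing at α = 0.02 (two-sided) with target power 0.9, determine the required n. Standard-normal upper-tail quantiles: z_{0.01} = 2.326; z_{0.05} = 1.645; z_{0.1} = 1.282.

For a paired (one-sample on differences) test: n = ((z_{α/2} + z_β) / d)².
z_{α/2} + z_β = 2.326 + 1.282 = 3.608.
n = (3.608 / 1.03)² = 3.503² = 12.27.
Round up.

n = 13 pairs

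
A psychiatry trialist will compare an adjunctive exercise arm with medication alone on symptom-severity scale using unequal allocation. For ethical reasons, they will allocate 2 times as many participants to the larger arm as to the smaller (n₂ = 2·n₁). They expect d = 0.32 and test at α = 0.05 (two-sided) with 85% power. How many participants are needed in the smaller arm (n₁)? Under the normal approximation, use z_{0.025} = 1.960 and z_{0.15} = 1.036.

With allocation ratio k = n₂/n₁ = 2, Var(x̄₁−x̄₂) = σ²(1/n₁ + 1/(k·n₁)) = σ²·(k+1)/(k·n₁).
So n₁ = (1 + 1/k)·((z_{α/2} + z_β)/d)² = 1.500 × (2.996/0.32)².
n₁ = 1.500 × 87.66 = 131.5.
Round up: n₁ = 132, giving n₂ = 2 × 132 = 264.

n₁ = 132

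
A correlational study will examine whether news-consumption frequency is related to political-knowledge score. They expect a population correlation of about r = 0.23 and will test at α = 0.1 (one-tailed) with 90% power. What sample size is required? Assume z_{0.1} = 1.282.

n = 123

Fisher's z: C = ½·ln((1+r)/(1−r)) = ½·ln(1.5974) = 0.2342.
n = ((z_{α} + z_β)/C)² + 3.
(1.282 + 1.282) / 0.2342 = 2.564 / 0.2342 = 10.948.
n = 10.948² + 3 = 119.86 + 3 = 122.9.
Round up.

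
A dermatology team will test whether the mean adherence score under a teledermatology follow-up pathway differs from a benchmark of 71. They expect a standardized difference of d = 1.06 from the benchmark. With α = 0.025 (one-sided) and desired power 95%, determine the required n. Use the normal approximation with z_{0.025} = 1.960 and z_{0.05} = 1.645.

For a one-sample test: n = ((z_{α} + z_β) / d)².
z_{α} + z_β = 1.960 + 1.645 = 3.605.
n = (3.605 / 1.06)² = 3.401² = 11.57.
Round up.

n = 12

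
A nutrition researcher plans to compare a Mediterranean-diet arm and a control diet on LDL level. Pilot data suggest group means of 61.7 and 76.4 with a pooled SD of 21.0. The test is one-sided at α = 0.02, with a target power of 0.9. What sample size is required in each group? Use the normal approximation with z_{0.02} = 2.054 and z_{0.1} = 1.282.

Cohen's d = |M₁ − M₂| / SD_pooled = |61.7 − 76.4| / 21.0 = 14.7 / 21.0 = 0.700.
For two independent groups with equal n: n = 2·((z_{α} + z_β) / d)².
z_{α} + z_β = 2.054 + 1.282 = 3.336.
n = 2 × (3.336 / 0.700)² = 2 × 4.766² = 2 × 22.71 = 45.4.
Round up to the next whole participant.

n = 46 per group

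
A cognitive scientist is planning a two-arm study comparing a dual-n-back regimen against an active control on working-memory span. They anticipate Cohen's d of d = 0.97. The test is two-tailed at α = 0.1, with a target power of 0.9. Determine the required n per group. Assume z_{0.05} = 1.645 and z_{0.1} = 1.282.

For two independent groups with equal n: n = 2·((z_{α/2} + z_β) / d)².
z_{α/2} + z_β = 1.645 + 1.282 = 2.927.
n = 2 × (2.927 / 0.97)² = 2 × 3.018² = 2 × 9.11 = 18.2.
Round up to the next whole participant.

n = 19 per group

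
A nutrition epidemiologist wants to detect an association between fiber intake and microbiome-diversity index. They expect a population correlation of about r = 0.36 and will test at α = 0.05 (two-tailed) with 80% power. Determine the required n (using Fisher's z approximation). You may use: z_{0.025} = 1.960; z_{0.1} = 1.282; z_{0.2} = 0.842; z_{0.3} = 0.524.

n = 59

Fisher's z: C = ½·ln((1+r)/(1−r)) = ½·ln(2.1250) = 0.3769.
n = ((z_{α/2} + z_β)/C)² + 3.
(1.960 + 0.842) / 0.3769 = 2.802 / 0.3769 = 7.434.
n = 7.434² + 3 = 55.27 + 3 = 58.3.
Round up.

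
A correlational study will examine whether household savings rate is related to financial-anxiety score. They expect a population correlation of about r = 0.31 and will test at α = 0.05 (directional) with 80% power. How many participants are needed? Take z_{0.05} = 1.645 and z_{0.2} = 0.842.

n = 64

Fisher's z: C = ½·ln((1+r)/(1−r)) = ½·ln(1.8986) = 0.3205.
n = ((z_{α} + z_β)/C)² + 3.
(1.645 + 0.842) / 0.3205 = 2.487 / 0.3205 = 7.760.
n = 7.760² + 3 = 60.21 + 3 = 63.2.
Round up.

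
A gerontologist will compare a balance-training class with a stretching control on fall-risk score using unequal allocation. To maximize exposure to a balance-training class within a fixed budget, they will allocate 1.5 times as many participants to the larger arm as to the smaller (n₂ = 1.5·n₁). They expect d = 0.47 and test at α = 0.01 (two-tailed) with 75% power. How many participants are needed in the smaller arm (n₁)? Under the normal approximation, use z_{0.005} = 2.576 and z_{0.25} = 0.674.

With allocation ratio k = n₂/n₁ = 1.5, Var(x̄₁−x̄₂) = σ²(1/n₁ + 1/(k·n₁)) = σ²·(k+1)/(k·n₁).
So n₁ = (1 + 1/k)·((z_{α/2} + z_β)/d)² = 1.667 × (3.250/0.47)².
n₁ = 1.667 × 47.82 = 79.7.
Round up: n₁ = 80, giving n₂ = 1.5 × 80 = 120.

n₁ = 80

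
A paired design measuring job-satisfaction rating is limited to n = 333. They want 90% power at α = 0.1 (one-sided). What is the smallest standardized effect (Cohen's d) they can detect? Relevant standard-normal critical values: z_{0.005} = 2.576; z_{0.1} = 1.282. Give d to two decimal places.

For a single sample (or paired design) of n = 333: d_min = (z_{α} + z_β)/√n.
z-sum = 1.282 + 1.282 = 2.564.
d_min = 2.564 / √333 = 2.564 / 18.248 = 0.141.

d_min ≈ 0.14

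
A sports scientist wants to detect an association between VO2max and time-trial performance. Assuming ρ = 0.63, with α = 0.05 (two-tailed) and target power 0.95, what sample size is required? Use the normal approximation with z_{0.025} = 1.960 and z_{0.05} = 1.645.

Fisher's z: C = ½·ln((1+r)/(1−r)) = ½·ln(4.4054) = 0.7414.
n = ((z_{α/2} + z_β)/C)² + 3.
(1.960 + 1.645) / 0.7414 = 3.605 / 0.7414 = 4.862.
n = 4.862² + 3 = 23.64 + 3 = 26.6.
Round up.

n = 27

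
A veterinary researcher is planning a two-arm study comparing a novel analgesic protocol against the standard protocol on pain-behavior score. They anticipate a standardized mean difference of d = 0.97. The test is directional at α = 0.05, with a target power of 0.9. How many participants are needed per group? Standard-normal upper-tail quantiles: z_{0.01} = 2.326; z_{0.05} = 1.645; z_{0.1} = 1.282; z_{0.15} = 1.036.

For two independent groups with equal n: n = 2·((z_{α} + z_β) / d)².
z_{α} + z_β = 1.645 + 1.282 = 2.927.
n = 2 × (2.927 / 0.97)² = 2 × 3.018² = 2 × 9.11 = 18.2.
Round up to the next whole participant.

n = 19 per group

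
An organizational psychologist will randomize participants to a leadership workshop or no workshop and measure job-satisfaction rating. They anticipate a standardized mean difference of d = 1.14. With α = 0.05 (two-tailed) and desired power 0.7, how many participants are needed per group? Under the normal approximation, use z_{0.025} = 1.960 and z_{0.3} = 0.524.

For two independent groups with equal n: n = 2·((z_{α/2} + z_β) / d)².
z_{α/2} + z_β = 1.960 + 0.524 = 2.484.
n = 2 × (2.484 / 1.14)² = 2 × 2.179² = 2 × 4.75 = 9.5.
Round up to the next whole participant.

n = 10 per group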